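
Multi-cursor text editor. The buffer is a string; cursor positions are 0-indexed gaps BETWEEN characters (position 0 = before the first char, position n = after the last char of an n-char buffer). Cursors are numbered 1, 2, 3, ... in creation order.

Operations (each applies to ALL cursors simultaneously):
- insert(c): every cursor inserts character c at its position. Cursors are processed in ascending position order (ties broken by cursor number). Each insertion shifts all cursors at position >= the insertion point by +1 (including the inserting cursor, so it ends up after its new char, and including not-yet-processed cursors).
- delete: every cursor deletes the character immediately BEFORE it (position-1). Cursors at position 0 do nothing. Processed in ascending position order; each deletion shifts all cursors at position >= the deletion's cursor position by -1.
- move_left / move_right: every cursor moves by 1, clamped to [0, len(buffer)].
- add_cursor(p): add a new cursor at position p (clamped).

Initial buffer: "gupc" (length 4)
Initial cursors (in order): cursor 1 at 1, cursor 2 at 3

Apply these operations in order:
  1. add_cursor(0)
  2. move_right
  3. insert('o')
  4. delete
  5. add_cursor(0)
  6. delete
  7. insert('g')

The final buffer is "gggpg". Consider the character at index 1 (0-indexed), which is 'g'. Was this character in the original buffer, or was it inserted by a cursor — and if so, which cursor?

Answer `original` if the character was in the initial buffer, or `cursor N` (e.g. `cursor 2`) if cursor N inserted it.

Answer: cursor 3

Derivation:
After op 1 (add_cursor(0)): buffer="gupc" (len 4), cursors c3@0 c1@1 c2@3, authorship ....
After op 2 (move_right): buffer="gupc" (len 4), cursors c3@1 c1@2 c2@4, authorship ....
After op 3 (insert('o')): buffer="gouopco" (len 7), cursors c3@2 c1@4 c2@7, authorship .3.1..2
After op 4 (delete): buffer="gupc" (len 4), cursors c3@1 c1@2 c2@4, authorship ....
After op 5 (add_cursor(0)): buffer="gupc" (len 4), cursors c4@0 c3@1 c1@2 c2@4, authorship ....
After op 6 (delete): buffer="p" (len 1), cursors c1@0 c3@0 c4@0 c2@1, authorship .
After op 7 (insert('g')): buffer="gggpg" (len 5), cursors c1@3 c3@3 c4@3 c2@5, authorship 134.2
Authorship (.=original, N=cursor N): 1 3 4 . 2
Index 1: author = 3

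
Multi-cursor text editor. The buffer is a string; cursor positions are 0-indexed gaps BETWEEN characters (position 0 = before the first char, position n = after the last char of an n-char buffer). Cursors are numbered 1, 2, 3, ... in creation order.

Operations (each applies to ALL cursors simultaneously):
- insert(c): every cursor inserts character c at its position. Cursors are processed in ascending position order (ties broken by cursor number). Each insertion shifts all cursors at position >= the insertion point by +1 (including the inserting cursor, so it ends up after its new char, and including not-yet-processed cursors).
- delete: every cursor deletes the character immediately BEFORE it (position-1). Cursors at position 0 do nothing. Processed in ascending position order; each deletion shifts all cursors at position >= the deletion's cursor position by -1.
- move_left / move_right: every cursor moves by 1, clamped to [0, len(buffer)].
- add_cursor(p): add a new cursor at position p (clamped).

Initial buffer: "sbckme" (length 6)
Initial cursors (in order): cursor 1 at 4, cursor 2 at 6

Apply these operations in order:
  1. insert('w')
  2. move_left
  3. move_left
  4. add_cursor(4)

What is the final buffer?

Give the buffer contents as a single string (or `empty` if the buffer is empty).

After op 1 (insert('w')): buffer="sbckwmew" (len 8), cursors c1@5 c2@8, authorship ....1..2
After op 2 (move_left): buffer="sbckwmew" (len 8), cursors c1@4 c2@7, authorship ....1..2
After op 3 (move_left): buffer="sbckwmew" (len 8), cursors c1@3 c2@6, authorship ....1..2
After op 4 (add_cursor(4)): buffer="sbckwmew" (len 8), cursors c1@3 c3@4 c2@6, authorship ....1..2

Answer: sbckwmew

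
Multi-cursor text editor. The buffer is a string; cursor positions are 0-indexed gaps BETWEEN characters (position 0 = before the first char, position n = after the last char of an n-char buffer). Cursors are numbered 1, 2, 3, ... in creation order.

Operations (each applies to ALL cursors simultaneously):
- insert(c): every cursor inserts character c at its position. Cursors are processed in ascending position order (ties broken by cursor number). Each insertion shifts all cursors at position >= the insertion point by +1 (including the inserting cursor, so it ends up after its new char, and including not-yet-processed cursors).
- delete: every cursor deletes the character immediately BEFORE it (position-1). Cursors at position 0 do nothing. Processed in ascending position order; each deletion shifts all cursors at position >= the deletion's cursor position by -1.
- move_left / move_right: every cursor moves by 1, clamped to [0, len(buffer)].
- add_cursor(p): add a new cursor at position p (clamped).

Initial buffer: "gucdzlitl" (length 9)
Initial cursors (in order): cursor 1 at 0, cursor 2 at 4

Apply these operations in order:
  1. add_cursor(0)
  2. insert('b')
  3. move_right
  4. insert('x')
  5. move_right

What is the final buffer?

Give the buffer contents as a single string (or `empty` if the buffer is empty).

After op 1 (add_cursor(0)): buffer="gucdzlitl" (len 9), cursors c1@0 c3@0 c2@4, authorship .........
After op 2 (insert('b')): buffer="bbgucdbzlitl" (len 12), cursors c1@2 c3@2 c2@7, authorship 13....2.....
After op 3 (move_right): buffer="bbgucdbzlitl" (len 12), cursors c1@3 c3@3 c2@8, authorship 13....2.....
After op 4 (insert('x')): buffer="bbgxxucdbzxlitl" (len 15), cursors c1@5 c3@5 c2@11, authorship 13.13...2.2....
After op 5 (move_right): buffer="bbgxxucdbzxlitl" (len 15), cursors c1@6 c3@6 c2@12, authorship 13.13...2.2....

Answer: bbgxxucdbzxlitl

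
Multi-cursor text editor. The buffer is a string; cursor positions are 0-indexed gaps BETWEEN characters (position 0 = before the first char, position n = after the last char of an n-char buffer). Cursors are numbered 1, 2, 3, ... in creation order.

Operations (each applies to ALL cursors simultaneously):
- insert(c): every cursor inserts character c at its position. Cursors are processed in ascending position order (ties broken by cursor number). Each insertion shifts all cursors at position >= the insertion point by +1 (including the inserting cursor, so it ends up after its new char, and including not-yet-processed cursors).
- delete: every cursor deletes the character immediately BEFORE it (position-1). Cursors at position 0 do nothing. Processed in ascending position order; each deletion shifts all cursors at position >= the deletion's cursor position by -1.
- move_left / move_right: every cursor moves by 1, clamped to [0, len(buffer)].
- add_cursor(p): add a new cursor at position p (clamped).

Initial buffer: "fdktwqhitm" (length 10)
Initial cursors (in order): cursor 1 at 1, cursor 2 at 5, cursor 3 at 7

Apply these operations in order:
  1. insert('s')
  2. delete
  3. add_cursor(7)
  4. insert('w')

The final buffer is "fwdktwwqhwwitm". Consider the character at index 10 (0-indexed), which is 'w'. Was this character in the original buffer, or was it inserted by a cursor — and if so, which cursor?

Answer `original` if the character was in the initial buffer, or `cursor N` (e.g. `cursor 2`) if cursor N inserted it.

After op 1 (insert('s')): buffer="fsdktwsqhsitm" (len 13), cursors c1@2 c2@7 c3@10, authorship .1....2..3...
After op 2 (delete): buffer="fdktwqhitm" (len 10), cursors c1@1 c2@5 c3@7, authorship ..........
After op 3 (add_cursor(7)): buffer="fdktwqhitm" (len 10), cursors c1@1 c2@5 c3@7 c4@7, authorship ..........
After op 4 (insert('w')): buffer="fwdktwwqhwwitm" (len 14), cursors c1@2 c2@7 c3@11 c4@11, authorship .1....2..34...
Authorship (.=original, N=cursor N): . 1 . . . . 2 . . 3 4 . . .
Index 10: author = 4

Answer: cursor 4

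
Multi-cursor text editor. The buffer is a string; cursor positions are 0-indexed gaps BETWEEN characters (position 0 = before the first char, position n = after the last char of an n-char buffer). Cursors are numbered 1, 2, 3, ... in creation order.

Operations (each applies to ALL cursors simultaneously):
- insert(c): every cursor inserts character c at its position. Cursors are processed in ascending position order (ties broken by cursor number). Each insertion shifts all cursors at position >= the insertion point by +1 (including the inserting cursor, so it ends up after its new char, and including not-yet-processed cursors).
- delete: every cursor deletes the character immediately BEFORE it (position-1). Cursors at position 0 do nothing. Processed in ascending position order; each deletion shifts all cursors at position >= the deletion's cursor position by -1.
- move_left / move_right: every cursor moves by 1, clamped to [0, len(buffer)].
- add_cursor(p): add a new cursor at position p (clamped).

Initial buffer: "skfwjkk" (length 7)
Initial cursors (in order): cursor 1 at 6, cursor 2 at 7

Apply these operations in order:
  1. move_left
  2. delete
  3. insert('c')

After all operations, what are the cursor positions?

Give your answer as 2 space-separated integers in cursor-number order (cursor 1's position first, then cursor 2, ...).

Answer: 6 6

Derivation:
After op 1 (move_left): buffer="skfwjkk" (len 7), cursors c1@5 c2@6, authorship .......
After op 2 (delete): buffer="skfwk" (len 5), cursors c1@4 c2@4, authorship .....
After op 3 (insert('c')): buffer="skfwcck" (len 7), cursors c1@6 c2@6, authorship ....12.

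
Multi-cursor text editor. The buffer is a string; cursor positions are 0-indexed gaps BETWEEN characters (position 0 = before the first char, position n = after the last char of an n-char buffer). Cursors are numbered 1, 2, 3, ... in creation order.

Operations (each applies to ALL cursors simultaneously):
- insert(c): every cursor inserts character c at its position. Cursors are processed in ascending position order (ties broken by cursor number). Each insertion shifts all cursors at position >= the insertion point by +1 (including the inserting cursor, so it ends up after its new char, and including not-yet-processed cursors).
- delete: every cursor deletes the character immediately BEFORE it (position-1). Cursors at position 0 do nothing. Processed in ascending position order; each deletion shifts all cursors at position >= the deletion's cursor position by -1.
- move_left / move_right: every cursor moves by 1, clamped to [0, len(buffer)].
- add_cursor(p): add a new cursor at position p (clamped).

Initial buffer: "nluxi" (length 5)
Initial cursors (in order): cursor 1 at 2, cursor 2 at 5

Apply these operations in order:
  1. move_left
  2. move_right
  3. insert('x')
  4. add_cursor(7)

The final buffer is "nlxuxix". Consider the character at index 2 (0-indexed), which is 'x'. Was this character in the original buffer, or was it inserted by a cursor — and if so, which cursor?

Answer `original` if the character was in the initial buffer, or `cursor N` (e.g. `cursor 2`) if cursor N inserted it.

Answer: cursor 1

Derivation:
After op 1 (move_left): buffer="nluxi" (len 5), cursors c1@1 c2@4, authorship .....
After op 2 (move_right): buffer="nluxi" (len 5), cursors c1@2 c2@5, authorship .....
After op 3 (insert('x')): buffer="nlxuxix" (len 7), cursors c1@3 c2@7, authorship ..1...2
After op 4 (add_cursor(7)): buffer="nlxuxix" (len 7), cursors c1@3 c2@7 c3@7, authorship ..1...2
Authorship (.=original, N=cursor N): . . 1 . . . 2
Index 2: author = 1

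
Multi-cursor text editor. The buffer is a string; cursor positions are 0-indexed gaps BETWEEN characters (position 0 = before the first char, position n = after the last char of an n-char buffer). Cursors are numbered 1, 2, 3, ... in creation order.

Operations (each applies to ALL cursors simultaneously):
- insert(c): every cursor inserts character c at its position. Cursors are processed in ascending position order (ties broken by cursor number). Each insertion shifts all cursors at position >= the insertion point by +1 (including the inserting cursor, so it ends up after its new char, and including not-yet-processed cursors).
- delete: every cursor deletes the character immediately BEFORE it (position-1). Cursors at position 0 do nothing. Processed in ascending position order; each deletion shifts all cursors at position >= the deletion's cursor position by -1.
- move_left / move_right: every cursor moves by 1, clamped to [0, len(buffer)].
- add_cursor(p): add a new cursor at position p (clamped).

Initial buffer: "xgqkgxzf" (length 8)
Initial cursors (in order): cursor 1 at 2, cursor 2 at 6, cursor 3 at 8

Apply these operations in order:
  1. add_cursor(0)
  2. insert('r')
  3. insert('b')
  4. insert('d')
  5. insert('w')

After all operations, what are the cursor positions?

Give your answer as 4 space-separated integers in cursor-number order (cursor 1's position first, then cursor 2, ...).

After op 1 (add_cursor(0)): buffer="xgqkgxzf" (len 8), cursors c4@0 c1@2 c2@6 c3@8, authorship ........
After op 2 (insert('r')): buffer="rxgrqkgxrzfr" (len 12), cursors c4@1 c1@4 c2@9 c3@12, authorship 4..1....2..3
After op 3 (insert('b')): buffer="rbxgrbqkgxrbzfrb" (len 16), cursors c4@2 c1@6 c2@12 c3@16, authorship 44..11....22..33
After op 4 (insert('d')): buffer="rbdxgrbdqkgxrbdzfrbd" (len 20), cursors c4@3 c1@8 c2@15 c3@20, authorship 444..111....222..333
After op 5 (insert('w')): buffer="rbdwxgrbdwqkgxrbdwzfrbdw" (len 24), cursors c4@4 c1@10 c2@18 c3@24, authorship 4444..1111....2222..3333

Answer: 10 18 24 4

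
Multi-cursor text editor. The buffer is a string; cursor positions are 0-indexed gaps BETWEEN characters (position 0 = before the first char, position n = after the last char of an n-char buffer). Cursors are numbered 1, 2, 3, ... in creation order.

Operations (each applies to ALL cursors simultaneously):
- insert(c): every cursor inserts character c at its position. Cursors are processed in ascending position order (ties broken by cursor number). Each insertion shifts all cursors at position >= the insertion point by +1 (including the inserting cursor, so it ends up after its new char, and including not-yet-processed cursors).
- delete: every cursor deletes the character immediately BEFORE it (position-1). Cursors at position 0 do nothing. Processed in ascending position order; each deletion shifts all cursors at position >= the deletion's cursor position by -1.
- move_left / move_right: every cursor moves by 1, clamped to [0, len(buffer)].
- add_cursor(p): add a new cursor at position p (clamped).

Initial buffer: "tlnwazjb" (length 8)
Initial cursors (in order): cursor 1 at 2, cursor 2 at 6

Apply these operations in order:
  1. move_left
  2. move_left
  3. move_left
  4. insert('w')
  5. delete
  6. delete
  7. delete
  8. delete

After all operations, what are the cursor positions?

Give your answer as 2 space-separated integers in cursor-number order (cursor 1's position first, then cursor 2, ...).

Answer: 0 0

Derivation:
After op 1 (move_left): buffer="tlnwazjb" (len 8), cursors c1@1 c2@5, authorship ........
After op 2 (move_left): buffer="tlnwazjb" (len 8), cursors c1@0 c2@4, authorship ........
After op 3 (move_left): buffer="tlnwazjb" (len 8), cursors c1@0 c2@3, authorship ........
After op 4 (insert('w')): buffer="wtlnwwazjb" (len 10), cursors c1@1 c2@5, authorship 1...2.....
After op 5 (delete): buffer="tlnwazjb" (len 8), cursors c1@0 c2@3, authorship ........
After op 6 (delete): buffer="tlwazjb" (len 7), cursors c1@0 c2@2, authorship .......
After op 7 (delete): buffer="twazjb" (len 6), cursors c1@0 c2@1, authorship ......
After op 8 (delete): buffer="wazjb" (len 5), cursors c1@0 c2@0, authorship .....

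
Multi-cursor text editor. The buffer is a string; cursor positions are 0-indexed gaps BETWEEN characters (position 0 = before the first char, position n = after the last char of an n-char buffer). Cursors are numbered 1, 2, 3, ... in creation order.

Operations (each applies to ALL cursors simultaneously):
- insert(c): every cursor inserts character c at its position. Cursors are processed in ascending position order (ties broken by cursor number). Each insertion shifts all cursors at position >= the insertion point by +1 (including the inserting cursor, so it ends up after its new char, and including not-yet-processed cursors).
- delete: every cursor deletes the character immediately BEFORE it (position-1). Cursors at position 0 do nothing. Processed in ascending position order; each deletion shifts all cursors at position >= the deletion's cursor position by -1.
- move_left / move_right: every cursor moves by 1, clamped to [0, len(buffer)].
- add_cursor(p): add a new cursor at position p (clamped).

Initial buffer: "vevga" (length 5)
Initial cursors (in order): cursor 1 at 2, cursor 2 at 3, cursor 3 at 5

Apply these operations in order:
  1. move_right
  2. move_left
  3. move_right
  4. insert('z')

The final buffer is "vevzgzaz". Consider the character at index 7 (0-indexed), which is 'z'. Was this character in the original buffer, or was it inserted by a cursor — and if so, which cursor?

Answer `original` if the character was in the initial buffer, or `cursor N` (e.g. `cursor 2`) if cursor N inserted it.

After op 1 (move_right): buffer="vevga" (len 5), cursors c1@3 c2@4 c3@5, authorship .....
After op 2 (move_left): buffer="vevga" (len 5), cursors c1@2 c2@3 c3@4, authorship .....
After op 3 (move_right): buffer="vevga" (len 5), cursors c1@3 c2@4 c3@5, authorship .....
After op 4 (insert('z')): buffer="vevzgzaz" (len 8), cursors c1@4 c2@6 c3@8, authorship ...1.2.3
Authorship (.=original, N=cursor N): . . . 1 . 2 . 3
Index 7: author = 3

Answer: cursor 3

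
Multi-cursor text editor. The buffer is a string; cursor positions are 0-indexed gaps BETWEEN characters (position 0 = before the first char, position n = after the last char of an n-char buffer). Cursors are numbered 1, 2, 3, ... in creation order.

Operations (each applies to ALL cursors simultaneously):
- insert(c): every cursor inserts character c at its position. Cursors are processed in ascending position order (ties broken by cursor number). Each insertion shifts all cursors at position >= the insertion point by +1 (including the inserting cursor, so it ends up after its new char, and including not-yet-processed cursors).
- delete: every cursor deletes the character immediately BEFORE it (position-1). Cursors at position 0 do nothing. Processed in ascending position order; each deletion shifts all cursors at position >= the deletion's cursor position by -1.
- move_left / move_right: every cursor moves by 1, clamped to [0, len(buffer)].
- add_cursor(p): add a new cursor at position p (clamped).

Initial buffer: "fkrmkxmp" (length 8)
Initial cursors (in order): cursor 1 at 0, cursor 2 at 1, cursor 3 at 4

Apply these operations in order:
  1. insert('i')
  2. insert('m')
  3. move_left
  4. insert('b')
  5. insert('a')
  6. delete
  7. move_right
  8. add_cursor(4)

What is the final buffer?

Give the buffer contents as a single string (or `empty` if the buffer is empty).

After op 1 (insert('i')): buffer="ifikrmikxmp" (len 11), cursors c1@1 c2@3 c3@7, authorship 1.2...3....
After op 2 (insert('m')): buffer="imfimkrmimkxmp" (len 14), cursors c1@2 c2@5 c3@10, authorship 11.22...33....
After op 3 (move_left): buffer="imfimkrmimkxmp" (len 14), cursors c1@1 c2@4 c3@9, authorship 11.22...33....
After op 4 (insert('b')): buffer="ibmfibmkrmibmkxmp" (len 17), cursors c1@2 c2@6 c3@12, authorship 111.222...333....
After op 5 (insert('a')): buffer="ibamfibamkrmibamkxmp" (len 20), cursors c1@3 c2@8 c3@15, authorship 1111.2222...3333....
After op 6 (delete): buffer="ibmfibmkrmibmkxmp" (len 17), cursors c1@2 c2@6 c3@12, authorship 111.222...333....
After op 7 (move_right): buffer="ibmfibmkrmibmkxmp" (len 17), cursors c1@3 c2@7 c3@13, authorship 111.222...333....
After op 8 (add_cursor(4)): buffer="ibmfibmkrmibmkxmp" (len 17), cursors c1@3 c4@4 c2@7 c3@13, authorship 111.222...333....

Answer: ibmfibmkrmibmkxmp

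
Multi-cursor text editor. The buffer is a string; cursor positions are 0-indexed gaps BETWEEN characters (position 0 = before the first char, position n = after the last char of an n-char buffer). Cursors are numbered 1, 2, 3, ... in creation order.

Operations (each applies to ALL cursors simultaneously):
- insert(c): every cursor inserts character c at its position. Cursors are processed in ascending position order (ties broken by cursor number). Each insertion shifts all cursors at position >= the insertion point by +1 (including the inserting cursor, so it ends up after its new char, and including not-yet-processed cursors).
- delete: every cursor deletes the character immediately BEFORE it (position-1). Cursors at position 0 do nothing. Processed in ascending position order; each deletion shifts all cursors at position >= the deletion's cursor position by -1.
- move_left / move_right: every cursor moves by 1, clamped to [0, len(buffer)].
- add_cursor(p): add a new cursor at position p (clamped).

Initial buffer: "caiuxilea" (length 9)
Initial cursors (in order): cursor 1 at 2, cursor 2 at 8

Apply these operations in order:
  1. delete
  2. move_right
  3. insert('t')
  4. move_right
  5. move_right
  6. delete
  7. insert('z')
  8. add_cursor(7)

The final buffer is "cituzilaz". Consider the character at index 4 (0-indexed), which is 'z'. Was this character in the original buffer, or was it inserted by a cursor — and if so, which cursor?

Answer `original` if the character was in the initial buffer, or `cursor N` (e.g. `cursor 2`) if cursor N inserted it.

Answer: cursor 1

Derivation:
After op 1 (delete): buffer="ciuxila" (len 7), cursors c1@1 c2@6, authorship .......
After op 2 (move_right): buffer="ciuxila" (len 7), cursors c1@2 c2@7, authorship .......
After op 3 (insert('t')): buffer="cituxilat" (len 9), cursors c1@3 c2@9, authorship ..1.....2
After op 4 (move_right): buffer="cituxilat" (len 9), cursors c1@4 c2@9, authorship ..1.....2
After op 5 (move_right): buffer="cituxilat" (len 9), cursors c1@5 c2@9, authorship ..1.....2
After op 6 (delete): buffer="cituila" (len 7), cursors c1@4 c2@7, authorship ..1....
After op 7 (insert('z')): buffer="cituzilaz" (len 9), cursors c1@5 c2@9, authorship ..1.1...2
After op 8 (add_cursor(7)): buffer="cituzilaz" (len 9), cursors c1@5 c3@7 c2@9, authorship ..1.1...2
Authorship (.=original, N=cursor N): . . 1 . 1 . . . 2
Index 4: author = 1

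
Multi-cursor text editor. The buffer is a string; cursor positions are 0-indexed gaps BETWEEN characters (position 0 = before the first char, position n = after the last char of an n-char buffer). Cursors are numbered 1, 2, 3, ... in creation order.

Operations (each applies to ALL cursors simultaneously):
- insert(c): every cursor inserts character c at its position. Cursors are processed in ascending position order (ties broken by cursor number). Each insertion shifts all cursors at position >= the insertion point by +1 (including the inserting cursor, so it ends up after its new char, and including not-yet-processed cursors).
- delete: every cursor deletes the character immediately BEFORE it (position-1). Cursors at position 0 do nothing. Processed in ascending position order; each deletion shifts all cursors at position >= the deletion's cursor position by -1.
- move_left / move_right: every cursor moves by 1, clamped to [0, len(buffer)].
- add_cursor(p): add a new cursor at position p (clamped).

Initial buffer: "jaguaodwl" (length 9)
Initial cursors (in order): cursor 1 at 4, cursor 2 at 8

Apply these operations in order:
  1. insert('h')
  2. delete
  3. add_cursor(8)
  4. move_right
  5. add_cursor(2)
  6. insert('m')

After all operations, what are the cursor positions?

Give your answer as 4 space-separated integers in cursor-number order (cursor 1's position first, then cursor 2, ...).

Answer: 7 13 13 3

Derivation:
After op 1 (insert('h')): buffer="jaguhaodwhl" (len 11), cursors c1@5 c2@10, authorship ....1....2.
After op 2 (delete): buffer="jaguaodwl" (len 9), cursors c1@4 c2@8, authorship .........
After op 3 (add_cursor(8)): buffer="jaguaodwl" (len 9), cursors c1@4 c2@8 c3@8, authorship .........
After op 4 (move_right): buffer="jaguaodwl" (len 9), cursors c1@5 c2@9 c3@9, authorship .........
After op 5 (add_cursor(2)): buffer="jaguaodwl" (len 9), cursors c4@2 c1@5 c2@9 c3@9, authorship .........
After op 6 (insert('m')): buffer="jamguamodwlmm" (len 13), cursors c4@3 c1@7 c2@13 c3@13, authorship ..4...1....23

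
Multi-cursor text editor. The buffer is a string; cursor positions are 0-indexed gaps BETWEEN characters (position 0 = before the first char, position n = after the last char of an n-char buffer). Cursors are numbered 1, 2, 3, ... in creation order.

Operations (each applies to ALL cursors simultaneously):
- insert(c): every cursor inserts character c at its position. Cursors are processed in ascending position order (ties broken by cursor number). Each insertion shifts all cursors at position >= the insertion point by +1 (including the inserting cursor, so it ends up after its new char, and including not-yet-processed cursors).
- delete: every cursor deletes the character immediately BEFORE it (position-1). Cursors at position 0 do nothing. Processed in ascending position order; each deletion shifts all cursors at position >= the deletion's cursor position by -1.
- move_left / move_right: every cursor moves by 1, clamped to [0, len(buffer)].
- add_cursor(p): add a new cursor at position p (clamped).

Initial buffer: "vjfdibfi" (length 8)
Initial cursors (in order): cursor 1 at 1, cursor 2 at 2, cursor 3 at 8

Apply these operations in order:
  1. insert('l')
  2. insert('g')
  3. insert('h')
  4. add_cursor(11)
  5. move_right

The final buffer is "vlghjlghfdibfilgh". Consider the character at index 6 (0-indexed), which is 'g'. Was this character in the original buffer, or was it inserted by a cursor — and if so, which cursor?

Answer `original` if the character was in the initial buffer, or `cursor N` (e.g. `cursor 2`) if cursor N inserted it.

After op 1 (insert('l')): buffer="vljlfdibfil" (len 11), cursors c1@2 c2@4 c3@11, authorship .1.2......3
After op 2 (insert('g')): buffer="vlgjlgfdibfilg" (len 14), cursors c1@3 c2@6 c3@14, authorship .11.22......33
After op 3 (insert('h')): buffer="vlghjlghfdibfilgh" (len 17), cursors c1@4 c2@8 c3@17, authorship .111.222......333
After op 4 (add_cursor(11)): buffer="vlghjlghfdibfilgh" (len 17), cursors c1@4 c2@8 c4@11 c3@17, authorship .111.222......333
After op 5 (move_right): buffer="vlghjlghfdibfilgh" (len 17), cursors c1@5 c2@9 c4@12 c3@17, authorship .111.222......333
Authorship (.=original, N=cursor N): . 1 1 1 . 2 2 2 . . . . . . 3 3 3
Index 6: author = 2

Answer: cursor 2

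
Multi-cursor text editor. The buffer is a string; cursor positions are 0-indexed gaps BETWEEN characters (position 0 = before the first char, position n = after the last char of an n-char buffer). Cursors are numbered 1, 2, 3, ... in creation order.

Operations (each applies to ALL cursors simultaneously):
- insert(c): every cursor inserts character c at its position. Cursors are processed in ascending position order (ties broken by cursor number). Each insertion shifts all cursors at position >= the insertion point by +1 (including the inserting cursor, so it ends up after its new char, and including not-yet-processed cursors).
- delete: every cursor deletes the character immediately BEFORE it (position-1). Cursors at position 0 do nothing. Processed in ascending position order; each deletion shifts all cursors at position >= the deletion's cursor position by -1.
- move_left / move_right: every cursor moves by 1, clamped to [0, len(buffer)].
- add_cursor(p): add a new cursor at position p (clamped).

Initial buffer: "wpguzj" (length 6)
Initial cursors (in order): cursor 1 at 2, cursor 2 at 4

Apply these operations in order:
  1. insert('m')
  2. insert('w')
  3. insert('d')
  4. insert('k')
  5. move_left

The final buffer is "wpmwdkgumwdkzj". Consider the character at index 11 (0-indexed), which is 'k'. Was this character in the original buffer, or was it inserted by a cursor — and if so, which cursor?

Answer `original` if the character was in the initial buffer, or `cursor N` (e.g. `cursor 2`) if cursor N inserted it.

Answer: cursor 2

Derivation:
After op 1 (insert('m')): buffer="wpmgumzj" (len 8), cursors c1@3 c2@6, authorship ..1..2..
After op 2 (insert('w')): buffer="wpmwgumwzj" (len 10), cursors c1@4 c2@8, authorship ..11..22..
After op 3 (insert('d')): buffer="wpmwdgumwdzj" (len 12), cursors c1@5 c2@10, authorship ..111..222..
After op 4 (insert('k')): buffer="wpmwdkgumwdkzj" (len 14), cursors c1@6 c2@12, authorship ..1111..2222..
After op 5 (move_left): buffer="wpmwdkgumwdkzj" (len 14), cursors c1@5 c2@11, authorship ..1111..2222..
Authorship (.=original, N=cursor N): . . 1 1 1 1 . . 2 2 2 2 . .
Index 11: author = 2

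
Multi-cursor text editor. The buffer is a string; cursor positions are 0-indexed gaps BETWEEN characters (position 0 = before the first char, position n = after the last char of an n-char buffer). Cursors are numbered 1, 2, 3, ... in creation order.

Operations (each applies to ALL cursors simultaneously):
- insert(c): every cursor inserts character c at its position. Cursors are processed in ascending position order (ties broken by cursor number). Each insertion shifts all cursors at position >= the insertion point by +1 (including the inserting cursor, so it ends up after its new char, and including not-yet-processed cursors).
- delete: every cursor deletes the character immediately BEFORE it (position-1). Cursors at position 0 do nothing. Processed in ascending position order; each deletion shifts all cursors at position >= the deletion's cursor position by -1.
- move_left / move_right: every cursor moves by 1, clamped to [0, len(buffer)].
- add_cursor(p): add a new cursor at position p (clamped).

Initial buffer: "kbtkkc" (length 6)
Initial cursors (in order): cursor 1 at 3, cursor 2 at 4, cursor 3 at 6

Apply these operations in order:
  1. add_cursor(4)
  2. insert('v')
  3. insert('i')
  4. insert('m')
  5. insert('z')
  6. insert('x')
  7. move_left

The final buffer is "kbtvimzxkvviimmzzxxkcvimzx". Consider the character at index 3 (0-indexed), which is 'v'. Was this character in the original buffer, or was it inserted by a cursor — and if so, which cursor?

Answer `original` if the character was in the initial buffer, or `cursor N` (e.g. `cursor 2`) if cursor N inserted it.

Answer: cursor 1

Derivation:
After op 1 (add_cursor(4)): buffer="kbtkkc" (len 6), cursors c1@3 c2@4 c4@4 c3@6, authorship ......
After op 2 (insert('v')): buffer="kbtvkvvkcv" (len 10), cursors c1@4 c2@7 c4@7 c3@10, authorship ...1.24..3
After op 3 (insert('i')): buffer="kbtvikvviikcvi" (len 14), cursors c1@5 c2@10 c4@10 c3@14, authorship ...11.2424..33
After op 4 (insert('m')): buffer="kbtvimkvviimmkcvim" (len 18), cursors c1@6 c2@13 c4@13 c3@18, authorship ...111.242424..333
After op 5 (insert('z')): buffer="kbtvimzkvviimmzzkcvimz" (len 22), cursors c1@7 c2@16 c4@16 c3@22, authorship ...1111.24242424..3333
After op 6 (insert('x')): buffer="kbtvimzxkvviimmzzxxkcvimzx" (len 26), cursors c1@8 c2@19 c4@19 c3@26, authorship ...11111.2424242424..33333
After op 7 (move_left): buffer="kbtvimzxkvviimmzzxxkcvimzx" (len 26), cursors c1@7 c2@18 c4@18 c3@25, authorship ...11111.2424242424..33333
Authorship (.=original, N=cursor N): . . . 1 1 1 1 1 . 2 4 2 4 2 4 2 4 2 4 . . 3 3 3 3 3
Index 3: author = 1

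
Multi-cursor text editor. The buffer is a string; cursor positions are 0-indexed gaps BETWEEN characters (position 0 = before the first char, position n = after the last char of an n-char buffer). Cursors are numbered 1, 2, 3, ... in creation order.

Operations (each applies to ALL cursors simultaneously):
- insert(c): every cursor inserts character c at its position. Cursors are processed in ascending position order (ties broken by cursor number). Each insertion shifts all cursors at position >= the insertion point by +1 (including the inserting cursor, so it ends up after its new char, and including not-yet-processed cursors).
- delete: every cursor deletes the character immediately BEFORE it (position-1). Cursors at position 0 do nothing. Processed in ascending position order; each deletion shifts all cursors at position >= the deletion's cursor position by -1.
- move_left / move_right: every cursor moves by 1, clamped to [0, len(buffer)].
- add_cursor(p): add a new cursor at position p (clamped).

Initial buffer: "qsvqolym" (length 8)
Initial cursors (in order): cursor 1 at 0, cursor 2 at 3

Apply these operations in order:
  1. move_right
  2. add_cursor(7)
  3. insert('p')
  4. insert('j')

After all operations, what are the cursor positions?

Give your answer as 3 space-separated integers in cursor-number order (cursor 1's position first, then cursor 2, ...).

After op 1 (move_right): buffer="qsvqolym" (len 8), cursors c1@1 c2@4, authorship ........
After op 2 (add_cursor(7)): buffer="qsvqolym" (len 8), cursors c1@1 c2@4 c3@7, authorship ........
After op 3 (insert('p')): buffer="qpsvqpolypm" (len 11), cursors c1@2 c2@6 c3@10, authorship .1...2...3.
After op 4 (insert('j')): buffer="qpjsvqpjolypjm" (len 14), cursors c1@3 c2@8 c3@13, authorship .11...22...33.

Answer: 3 8 13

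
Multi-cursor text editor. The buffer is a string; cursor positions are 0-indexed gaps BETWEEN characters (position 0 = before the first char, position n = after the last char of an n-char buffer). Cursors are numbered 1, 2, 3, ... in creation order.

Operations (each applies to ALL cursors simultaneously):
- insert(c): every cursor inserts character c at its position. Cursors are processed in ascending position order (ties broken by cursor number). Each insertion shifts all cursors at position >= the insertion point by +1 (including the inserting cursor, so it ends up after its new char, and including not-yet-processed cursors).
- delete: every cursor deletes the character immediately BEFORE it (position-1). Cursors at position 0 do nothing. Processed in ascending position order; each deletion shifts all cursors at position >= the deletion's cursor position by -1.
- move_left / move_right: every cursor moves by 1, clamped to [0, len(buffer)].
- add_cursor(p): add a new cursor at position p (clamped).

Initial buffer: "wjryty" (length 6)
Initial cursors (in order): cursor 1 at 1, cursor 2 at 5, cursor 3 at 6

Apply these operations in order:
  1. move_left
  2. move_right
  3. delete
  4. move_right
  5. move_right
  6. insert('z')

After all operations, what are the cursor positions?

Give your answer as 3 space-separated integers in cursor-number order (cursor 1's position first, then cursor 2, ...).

After op 1 (move_left): buffer="wjryty" (len 6), cursors c1@0 c2@4 c3@5, authorship ......
After op 2 (move_right): buffer="wjryty" (len 6), cursors c1@1 c2@5 c3@6, authorship ......
After op 3 (delete): buffer="jry" (len 3), cursors c1@0 c2@3 c3@3, authorship ...
After op 4 (move_right): buffer="jry" (len 3), cursors c1@1 c2@3 c3@3, authorship ...
After op 5 (move_right): buffer="jry" (len 3), cursors c1@2 c2@3 c3@3, authorship ...
After op 6 (insert('z')): buffer="jrzyzz" (len 6), cursors c1@3 c2@6 c3@6, authorship ..1.23

Answer: 3 6 6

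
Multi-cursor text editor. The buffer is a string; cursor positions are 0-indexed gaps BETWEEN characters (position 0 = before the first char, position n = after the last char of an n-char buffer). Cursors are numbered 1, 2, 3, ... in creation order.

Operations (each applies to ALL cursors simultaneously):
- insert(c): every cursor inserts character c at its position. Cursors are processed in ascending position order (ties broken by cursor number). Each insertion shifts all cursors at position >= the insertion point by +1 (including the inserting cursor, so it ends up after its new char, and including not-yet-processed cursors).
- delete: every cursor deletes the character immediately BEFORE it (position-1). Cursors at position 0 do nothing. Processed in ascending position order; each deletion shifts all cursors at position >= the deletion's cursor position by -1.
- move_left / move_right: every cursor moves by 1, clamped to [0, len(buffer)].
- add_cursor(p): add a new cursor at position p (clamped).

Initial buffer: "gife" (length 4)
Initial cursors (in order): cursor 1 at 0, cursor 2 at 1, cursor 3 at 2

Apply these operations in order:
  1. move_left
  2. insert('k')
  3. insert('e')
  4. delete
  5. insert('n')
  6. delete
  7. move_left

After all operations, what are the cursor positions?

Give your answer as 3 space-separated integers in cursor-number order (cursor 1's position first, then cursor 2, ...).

After op 1 (move_left): buffer="gife" (len 4), cursors c1@0 c2@0 c3@1, authorship ....
After op 2 (insert('k')): buffer="kkgkife" (len 7), cursors c1@2 c2@2 c3@4, authorship 12.3...
After op 3 (insert('e')): buffer="kkeegkeife" (len 10), cursors c1@4 c2@4 c3@7, authorship 1212.33...
After op 4 (delete): buffer="kkgkife" (len 7), cursors c1@2 c2@2 c3@4, authorship 12.3...
After op 5 (insert('n')): buffer="kknngknife" (len 10), cursors c1@4 c2@4 c3@7, authorship 1212.33...
After op 6 (delete): buffer="kkgkife" (len 7), cursors c1@2 c2@2 c3@4, authorship 12.3...
After op 7 (move_left): buffer="kkgkife" (len 7), cursors c1@1 c2@1 c3@3, authorship 12.3...

Answer: 1 1 3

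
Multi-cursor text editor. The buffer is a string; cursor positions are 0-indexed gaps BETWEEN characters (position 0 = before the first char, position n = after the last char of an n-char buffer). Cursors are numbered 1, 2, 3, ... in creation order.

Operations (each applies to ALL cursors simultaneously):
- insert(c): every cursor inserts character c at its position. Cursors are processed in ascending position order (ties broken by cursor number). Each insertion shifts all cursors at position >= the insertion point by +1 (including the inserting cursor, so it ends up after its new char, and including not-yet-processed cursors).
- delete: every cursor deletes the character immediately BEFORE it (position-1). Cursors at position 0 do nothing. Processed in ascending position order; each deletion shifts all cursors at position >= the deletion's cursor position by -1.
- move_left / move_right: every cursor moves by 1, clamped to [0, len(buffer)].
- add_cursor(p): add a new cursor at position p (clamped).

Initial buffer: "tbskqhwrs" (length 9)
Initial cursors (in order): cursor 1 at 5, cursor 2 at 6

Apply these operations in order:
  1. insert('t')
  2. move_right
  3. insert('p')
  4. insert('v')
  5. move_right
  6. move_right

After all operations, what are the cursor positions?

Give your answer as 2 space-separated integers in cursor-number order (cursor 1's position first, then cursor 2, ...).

After op 1 (insert('t')): buffer="tbskqthtwrs" (len 11), cursors c1@6 c2@8, authorship .....1.2...
After op 2 (move_right): buffer="tbskqthtwrs" (len 11), cursors c1@7 c2@9, authorship .....1.2...
After op 3 (insert('p')): buffer="tbskqthptwprs" (len 13), cursors c1@8 c2@11, authorship .....1.12.2..
After op 4 (insert('v')): buffer="tbskqthpvtwpvrs" (len 15), cursors c1@9 c2@13, authorship .....1.112.22..
After op 5 (move_right): buffer="tbskqthpvtwpvrs" (len 15), cursors c1@10 c2@14, authorship .....1.112.22..
After op 6 (move_right): buffer="tbskqthpvtwpvrs" (len 15), cursors c1@11 c2@15, authorship .....1.112.22..

Answer: 11 15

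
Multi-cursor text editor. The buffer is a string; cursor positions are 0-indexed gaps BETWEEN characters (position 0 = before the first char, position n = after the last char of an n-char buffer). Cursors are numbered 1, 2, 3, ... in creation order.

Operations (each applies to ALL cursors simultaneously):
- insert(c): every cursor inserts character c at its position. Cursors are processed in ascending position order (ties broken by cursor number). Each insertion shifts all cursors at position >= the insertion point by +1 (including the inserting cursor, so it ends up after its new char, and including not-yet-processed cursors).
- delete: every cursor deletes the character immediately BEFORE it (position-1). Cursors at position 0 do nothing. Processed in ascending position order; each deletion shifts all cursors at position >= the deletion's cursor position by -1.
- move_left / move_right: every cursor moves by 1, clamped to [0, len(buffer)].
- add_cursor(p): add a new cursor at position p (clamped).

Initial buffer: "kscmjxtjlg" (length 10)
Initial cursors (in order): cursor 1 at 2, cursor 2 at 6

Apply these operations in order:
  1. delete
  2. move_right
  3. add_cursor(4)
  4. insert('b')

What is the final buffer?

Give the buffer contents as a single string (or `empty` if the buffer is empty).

After op 1 (delete): buffer="kcmjtjlg" (len 8), cursors c1@1 c2@4, authorship ........
After op 2 (move_right): buffer="kcmjtjlg" (len 8), cursors c1@2 c2@5, authorship ........
After op 3 (add_cursor(4)): buffer="kcmjtjlg" (len 8), cursors c1@2 c3@4 c2@5, authorship ........
After op 4 (insert('b')): buffer="kcbmjbtbjlg" (len 11), cursors c1@3 c3@6 c2@8, authorship ..1..3.2...

Answer: kcbmjbtbjlg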